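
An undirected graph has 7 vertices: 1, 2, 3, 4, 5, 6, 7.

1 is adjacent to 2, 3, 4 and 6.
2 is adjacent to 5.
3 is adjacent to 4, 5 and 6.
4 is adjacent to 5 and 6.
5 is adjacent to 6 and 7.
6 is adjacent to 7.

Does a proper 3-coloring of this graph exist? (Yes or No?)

1, 3, 4, 6 form a clique, so at least 4 colors are needed.
So 3 colors are not enough.

No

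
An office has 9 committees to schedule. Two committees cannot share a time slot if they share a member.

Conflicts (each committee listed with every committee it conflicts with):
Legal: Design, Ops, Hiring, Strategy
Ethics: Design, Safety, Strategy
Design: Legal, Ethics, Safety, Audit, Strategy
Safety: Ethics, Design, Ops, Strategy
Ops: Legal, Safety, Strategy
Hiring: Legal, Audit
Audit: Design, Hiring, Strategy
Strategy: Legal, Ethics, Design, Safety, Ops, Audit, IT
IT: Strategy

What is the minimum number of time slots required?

4

Ethics, Design, Safety, Strategy all conflict with each other, so at least 4 time slots are needed.
4 time slots suffice: time slot 1 → {Hiring, Strategy}; time slot 2 → {Design, Ops, IT}; time slot 3 → {Legal, Safety, Audit}; time slot 4 → {Ethics}. Every pair that conflicts lands in different time slots.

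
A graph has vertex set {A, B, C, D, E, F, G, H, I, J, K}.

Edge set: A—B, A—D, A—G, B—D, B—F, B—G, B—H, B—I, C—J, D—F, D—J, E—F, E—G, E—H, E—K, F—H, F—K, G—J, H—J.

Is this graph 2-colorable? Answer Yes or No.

No

B, D, F are mutually adjacent, so at least 3 colors are needed.
So 2 colors are not enough.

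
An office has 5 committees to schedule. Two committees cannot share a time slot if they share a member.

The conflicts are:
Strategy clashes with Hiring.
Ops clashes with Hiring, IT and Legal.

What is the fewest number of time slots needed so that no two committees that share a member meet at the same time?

Strategy and Hiring conflict, so at least 2 time slots are needed.
2 time slots suffice: Strategy=1, Ops=1, Hiring=2, IT=2, Legal=2. No two conflicting committees share a time slot.

2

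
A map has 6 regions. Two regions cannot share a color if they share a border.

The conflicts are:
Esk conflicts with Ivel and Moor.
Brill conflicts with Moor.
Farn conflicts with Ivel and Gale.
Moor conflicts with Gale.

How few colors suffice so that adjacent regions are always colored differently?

The cycle Ivel-Esk-Moor-Gale-Farn-Ivel has odd length 5, so it cannot be 2-colored; at least 3 colors are needed.
3 colors suffice: color 1 → {Ivel, Moor}; color 2 → {Esk, Brill, Gale}; color 3 → {Farn}. No two conflicting regions share a color.

3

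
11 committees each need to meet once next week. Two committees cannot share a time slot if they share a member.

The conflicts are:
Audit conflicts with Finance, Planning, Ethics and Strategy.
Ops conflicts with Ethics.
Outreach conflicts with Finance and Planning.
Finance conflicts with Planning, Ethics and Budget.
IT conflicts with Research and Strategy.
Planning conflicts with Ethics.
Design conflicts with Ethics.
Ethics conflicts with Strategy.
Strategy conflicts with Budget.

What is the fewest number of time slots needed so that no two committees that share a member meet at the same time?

4

Audit, Finance, Planning, Ethics pairwise conflict, so at least 4 time slots are needed.
4 time slots suffice: time slot 1 → {Outreach, IT, Ethics, Budget}; time slot 2 → {Ops, Finance, Design, Research, Strategy}; time slot 3 → {Audit}; time slot 4 → {Planning}. No two conflicting committees share a time slot.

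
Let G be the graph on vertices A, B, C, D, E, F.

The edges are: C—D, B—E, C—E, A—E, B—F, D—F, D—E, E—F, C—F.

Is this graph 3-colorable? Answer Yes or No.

C, D, E, F are pairwise adjacent (a clique of size 4), so at least 4 colors are needed.
So 3 colors are not enough.

No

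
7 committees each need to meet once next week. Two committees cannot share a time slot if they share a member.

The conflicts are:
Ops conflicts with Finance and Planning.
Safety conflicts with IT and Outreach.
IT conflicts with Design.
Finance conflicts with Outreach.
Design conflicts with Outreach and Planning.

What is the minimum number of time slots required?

3

The cycle Outreach-Design-Planning-Ops-Finance-Outreach has odd length 5, so it cannot be 2-colored; at least 3 time slots are needed.
A valid assignment using 3 time slots: Ops=3, Safety=1, IT=2, Finance=1, Design=1, Outreach=2, Planning=2. Each listed conflict is separated.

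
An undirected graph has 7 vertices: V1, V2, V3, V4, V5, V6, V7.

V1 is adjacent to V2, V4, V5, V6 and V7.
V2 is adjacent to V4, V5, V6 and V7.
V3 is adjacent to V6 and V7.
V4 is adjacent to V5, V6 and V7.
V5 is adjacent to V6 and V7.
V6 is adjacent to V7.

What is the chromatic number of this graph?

6

V1, V2, V4, V5, V6, V7 are pairwise adjacent (a clique of size 6), so at least 6 colors are needed.
6 colors suffice: color 1 → {V6}; color 2 → {V7}; color 3 → {V3, V4}; color 4 → {V1}; color 5 → {V5}; color 6 → {V2}. Each edge has distinct colors on its endpoints.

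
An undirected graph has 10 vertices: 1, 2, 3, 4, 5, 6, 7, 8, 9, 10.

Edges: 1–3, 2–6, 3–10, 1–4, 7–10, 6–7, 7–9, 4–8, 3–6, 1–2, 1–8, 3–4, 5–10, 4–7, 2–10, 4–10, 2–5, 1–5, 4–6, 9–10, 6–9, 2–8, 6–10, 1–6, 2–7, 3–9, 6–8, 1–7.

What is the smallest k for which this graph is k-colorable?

3, 6, 9, 10 are pairwise adjacent (a clique of size 4), so at least 4 colors are needed.
4 colors suffice: 1=b, 2=c, 3=d, 4=c, 5=a, 6=a, 7=d, 8=d, 9=c, 10=b. No two adjacent vertices share a color.

4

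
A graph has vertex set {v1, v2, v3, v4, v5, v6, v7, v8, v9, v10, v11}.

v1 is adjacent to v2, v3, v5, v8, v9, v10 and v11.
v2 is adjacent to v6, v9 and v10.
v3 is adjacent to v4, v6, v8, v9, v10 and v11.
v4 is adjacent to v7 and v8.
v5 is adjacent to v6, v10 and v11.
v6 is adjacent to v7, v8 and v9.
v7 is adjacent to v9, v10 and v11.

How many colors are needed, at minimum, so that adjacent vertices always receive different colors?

v1, v3, v11 are mutually adjacent, so at least 3 colors are needed.
One proper 3-coloring: v1=2, v2=1, v3=1, v4=2, v5=1, v6=2, v7=1, v8=3, v9=3, v10=3, v11=3. Each edge has distinct colors on its endpoints.

3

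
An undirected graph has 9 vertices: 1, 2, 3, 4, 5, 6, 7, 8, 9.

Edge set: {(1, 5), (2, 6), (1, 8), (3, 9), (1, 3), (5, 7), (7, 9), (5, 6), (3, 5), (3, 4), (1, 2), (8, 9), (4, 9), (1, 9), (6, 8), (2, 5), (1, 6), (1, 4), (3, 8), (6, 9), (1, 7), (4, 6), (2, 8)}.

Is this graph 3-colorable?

1, 3, 4, 9 form a clique, so at least 4 colors are needed.
So 3 colors are not enough.

No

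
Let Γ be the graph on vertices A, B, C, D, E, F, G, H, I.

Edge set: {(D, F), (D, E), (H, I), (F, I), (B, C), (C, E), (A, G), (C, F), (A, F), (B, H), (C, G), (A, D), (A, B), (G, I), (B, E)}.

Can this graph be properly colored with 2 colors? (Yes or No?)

No

A, D, F form a triangle, so at least 3 colors are needed.
So 2 colors are not enough.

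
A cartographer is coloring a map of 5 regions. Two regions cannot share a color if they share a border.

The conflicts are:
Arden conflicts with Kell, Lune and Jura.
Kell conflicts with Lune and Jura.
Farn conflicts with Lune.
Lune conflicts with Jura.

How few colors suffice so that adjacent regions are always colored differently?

Arden, Kell, Lune, Jura all conflict with each other, so at least 4 colors are needed.
4 colors suffice: color 1 → {Lune}; color 2 → {Farn, Jura}; color 3 → {Kell}; color 4 → {Arden}. No two conflicting regions share a color.

4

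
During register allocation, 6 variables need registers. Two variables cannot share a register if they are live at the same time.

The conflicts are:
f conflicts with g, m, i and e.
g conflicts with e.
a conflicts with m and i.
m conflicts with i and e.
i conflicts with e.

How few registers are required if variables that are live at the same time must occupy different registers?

f, m, i, e all conflict with each other, so at least 4 registers are needed.
A valid assignment using 4 registers: f=2, g=1, a=2, m=1, i=4, e=3. No two conflicting variables share a register.

4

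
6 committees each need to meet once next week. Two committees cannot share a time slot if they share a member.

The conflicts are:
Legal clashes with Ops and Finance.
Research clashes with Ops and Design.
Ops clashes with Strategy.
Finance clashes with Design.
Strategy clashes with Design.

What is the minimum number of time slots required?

3

The cycle Legal-Ops-Research-Design-Finance-Legal has odd length 5, so it cannot be 2-colored; at least 3 time slots are needed.
3 time slots suffice: time slot 1 → {Ops, Design}; time slot 2 → {Legal, Research, Strategy}; time slot 3 → {Finance}. Every pair that conflicts lands in different time slots.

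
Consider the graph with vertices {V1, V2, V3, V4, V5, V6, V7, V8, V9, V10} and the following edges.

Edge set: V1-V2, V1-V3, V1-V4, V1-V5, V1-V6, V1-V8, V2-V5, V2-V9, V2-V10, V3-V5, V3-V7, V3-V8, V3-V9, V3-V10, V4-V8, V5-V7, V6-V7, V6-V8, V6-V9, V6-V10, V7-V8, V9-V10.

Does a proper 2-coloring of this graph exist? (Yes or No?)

V3, V9, V10 are mutually adjacent, so at least 3 colors are needed.
So 2 colors are not enough.

No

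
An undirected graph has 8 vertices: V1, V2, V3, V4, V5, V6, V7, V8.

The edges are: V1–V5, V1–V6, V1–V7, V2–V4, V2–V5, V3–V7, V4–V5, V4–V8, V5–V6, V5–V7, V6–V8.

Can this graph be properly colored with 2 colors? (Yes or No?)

V2, V4, V5 are pairwise adjacent, so at least 3 colors are needed.
So 2 colors are not enough.

No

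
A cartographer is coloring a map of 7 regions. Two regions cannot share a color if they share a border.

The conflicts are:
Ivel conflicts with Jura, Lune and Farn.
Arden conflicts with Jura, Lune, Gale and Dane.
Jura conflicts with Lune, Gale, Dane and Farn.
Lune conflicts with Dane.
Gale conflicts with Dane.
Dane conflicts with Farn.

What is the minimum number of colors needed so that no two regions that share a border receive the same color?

4

Arden, Jura, Gale, Dane pairwise conflict, so at least 4 colors are needed.
4 colors suffice: color 1 → {Jura}; color 2 → {Ivel, Dane}; color 3 → {Lune, Gale, Farn}; color 4 → {Arden}. Every pair that conflicts lands in different colors.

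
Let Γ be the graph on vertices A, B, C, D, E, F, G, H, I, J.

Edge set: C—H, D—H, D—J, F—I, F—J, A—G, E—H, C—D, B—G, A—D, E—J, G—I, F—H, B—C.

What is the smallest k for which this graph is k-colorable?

3

C, D, H are mutually adjacent, so at least 3 colors are needed.
3 colors suffice: A=3, B=2, C=3, D=2, E=2, F=2, G=1, H=1, I=3, J=1. Each edge has distinct colors on its endpoints.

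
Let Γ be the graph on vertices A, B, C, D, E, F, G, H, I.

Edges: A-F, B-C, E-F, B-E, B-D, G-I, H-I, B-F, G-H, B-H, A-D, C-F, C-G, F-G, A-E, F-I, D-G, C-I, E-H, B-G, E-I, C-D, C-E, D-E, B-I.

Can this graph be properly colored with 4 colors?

B, C, F, G, I are pairwise adjacent (a clique of size 5), so at least 5 colors are needed.
So 4 colors are not enough.

No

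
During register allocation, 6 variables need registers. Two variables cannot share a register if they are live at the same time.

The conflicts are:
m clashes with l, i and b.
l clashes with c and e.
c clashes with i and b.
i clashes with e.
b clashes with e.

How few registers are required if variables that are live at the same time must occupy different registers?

2

m and i conflict, so at least 2 registers are needed.
2 registers suffice: register 1 → {l, i, b}; register 2 → {m, c, e}. Every pair that conflicts lands in different registers.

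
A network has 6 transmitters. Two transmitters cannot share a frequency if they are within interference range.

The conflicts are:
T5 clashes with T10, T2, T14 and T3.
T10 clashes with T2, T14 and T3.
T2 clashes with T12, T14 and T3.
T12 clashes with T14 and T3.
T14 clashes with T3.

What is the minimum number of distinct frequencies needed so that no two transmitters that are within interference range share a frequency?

5

T5, T10, T2, T14, T3 pairwise conflict, so at least 5 frequencies are needed.
Using 5 frequencies: T5=5, T10=4, T2=3, T12=4, T14=2, T3=1. Each listed conflict is separated.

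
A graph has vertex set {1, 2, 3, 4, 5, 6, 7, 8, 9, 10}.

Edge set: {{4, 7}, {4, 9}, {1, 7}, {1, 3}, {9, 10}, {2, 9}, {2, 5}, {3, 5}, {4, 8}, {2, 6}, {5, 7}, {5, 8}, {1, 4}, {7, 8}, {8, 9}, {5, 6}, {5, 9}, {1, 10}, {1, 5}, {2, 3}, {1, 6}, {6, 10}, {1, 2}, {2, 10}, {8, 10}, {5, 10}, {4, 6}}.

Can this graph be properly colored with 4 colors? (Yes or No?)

No

1, 2, 5, 6, 10 are pairwise adjacent (a clique of size 5), so at least 5 colors are needed.
So 4 colors are not enough.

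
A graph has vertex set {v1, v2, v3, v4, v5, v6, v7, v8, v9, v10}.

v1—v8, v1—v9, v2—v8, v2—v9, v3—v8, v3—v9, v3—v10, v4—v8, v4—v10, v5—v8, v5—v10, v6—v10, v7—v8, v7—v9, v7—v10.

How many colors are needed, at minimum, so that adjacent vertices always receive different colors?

v4 and v8 are adjacent, so at least 2 colors are needed.
2 colors suffice: v1=B, v2=B, v3=B, v4=B, v5=B, v6=B, v7=B, v8=R, v9=R, v10=R. Each edge has distinct colors on its endpoints.

2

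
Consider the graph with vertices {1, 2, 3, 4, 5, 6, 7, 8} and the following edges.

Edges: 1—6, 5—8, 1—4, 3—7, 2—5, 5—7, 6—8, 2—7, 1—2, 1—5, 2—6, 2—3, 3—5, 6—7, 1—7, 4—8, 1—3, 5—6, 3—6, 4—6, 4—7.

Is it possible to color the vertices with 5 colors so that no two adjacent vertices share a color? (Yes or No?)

No

1, 2, 3, 5, 6, 7 are pairwise adjacent (a clique of size 6), so at least 6 colors are needed.
So 5 colors are not enough.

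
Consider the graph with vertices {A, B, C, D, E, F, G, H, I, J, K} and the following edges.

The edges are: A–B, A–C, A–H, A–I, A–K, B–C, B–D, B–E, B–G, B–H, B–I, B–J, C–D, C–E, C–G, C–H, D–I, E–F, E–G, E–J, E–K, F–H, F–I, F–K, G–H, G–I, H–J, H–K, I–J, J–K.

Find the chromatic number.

4

B, C, E, G are mutually adjacent (a clique of size 4), so at least 4 colors are needed.
4 colors suffice: color 1 → {B, K}; color 2 → {E, H, I}; color 3 → {C, F, J}; color 4 → {A, D, G}. Each edge has distinct colors on its endpoints.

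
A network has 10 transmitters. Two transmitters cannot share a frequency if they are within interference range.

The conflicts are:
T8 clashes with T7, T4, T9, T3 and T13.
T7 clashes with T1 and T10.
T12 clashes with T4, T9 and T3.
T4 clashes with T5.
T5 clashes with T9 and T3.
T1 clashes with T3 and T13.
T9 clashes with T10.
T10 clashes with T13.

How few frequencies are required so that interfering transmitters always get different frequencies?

2

T8 and T13 conflict, so at least 2 frequencies are needed.
2 frequencies suffice: frequency 1 → {T8, T12, T5, T1, T10}; frequency 2 → {T7, T4, T9, T3, T13}. No two conflicting transmitters share a frequency.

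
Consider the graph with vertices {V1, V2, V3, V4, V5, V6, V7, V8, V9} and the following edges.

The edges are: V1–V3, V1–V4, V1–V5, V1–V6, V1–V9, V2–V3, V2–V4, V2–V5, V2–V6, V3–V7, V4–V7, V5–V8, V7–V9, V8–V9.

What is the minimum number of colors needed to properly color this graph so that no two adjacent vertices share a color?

2

V7 and V9 are adjacent, so at least 2 colors are needed.
2 colors suffice: color 1 → {V1, V2, V7, V8}; color 2 → {V3, V4, V5, V6, V9}. Each edge has distinct colors on its endpoints.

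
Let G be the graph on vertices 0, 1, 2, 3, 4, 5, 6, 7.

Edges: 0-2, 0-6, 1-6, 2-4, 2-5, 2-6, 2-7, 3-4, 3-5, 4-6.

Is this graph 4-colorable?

The chromatic number is 3. 2, 4, 6 are mutually adjacent, so at least 3 colors are needed.
3 colors suffice: color red → {1, 2, 3}; color blue → {5, 6, 7}; color green → {0, 4}.
Since 4 ≥ 3, a proper 4-coloring certainly exists.

Yes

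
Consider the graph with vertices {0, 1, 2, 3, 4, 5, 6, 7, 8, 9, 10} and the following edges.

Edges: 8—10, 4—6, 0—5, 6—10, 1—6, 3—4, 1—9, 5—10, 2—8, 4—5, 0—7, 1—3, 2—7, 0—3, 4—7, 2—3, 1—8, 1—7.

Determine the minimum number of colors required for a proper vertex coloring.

0 and 7 are adjacent, so at least 2 colors are needed.
2 colors suffice: color a → {0, 1, 2, 4, 10}; color b → {3, 5, 6, 7, 8, 9}. Each edge has distinct colors on its endpoints.

2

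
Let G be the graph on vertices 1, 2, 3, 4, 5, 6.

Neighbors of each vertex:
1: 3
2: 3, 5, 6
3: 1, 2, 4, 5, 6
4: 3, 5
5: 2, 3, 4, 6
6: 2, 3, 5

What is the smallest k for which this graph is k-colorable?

4

2, 3, 5, 6 are pairwise adjacent (a clique of size 4), so at least 4 colors are needed.
4 colors suffice: 1=blue, 2=yellow, 3=red, 4=green, 5=blue, 6=green. Each edge has distinct colors on its endpoints.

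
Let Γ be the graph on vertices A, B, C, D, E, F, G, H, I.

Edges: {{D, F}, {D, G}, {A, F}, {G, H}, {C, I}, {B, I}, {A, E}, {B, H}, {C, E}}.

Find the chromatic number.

The cycle D-G-H-B-I-C-E-A-F-D has odd length 9, so it cannot be 2-colored; at least 3 colors are needed.
3 colors suffice: color red → {D, E, H, I}; color blue → {A, B, C, G}; color green → {F}. Every edge joins two different colors.

3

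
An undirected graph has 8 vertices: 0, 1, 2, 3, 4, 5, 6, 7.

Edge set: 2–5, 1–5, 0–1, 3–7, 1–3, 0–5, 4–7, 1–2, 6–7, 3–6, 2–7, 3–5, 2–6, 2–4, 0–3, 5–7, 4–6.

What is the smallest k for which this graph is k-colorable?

0, 1, 3, 5 form a clique, so at least 4 colors are needed.
4 colors suffice: color a → {1, 7}; color b → {5, 6}; color c → {2, 3}; color d → {0, 4}. No two adjacent vertices share a color.

4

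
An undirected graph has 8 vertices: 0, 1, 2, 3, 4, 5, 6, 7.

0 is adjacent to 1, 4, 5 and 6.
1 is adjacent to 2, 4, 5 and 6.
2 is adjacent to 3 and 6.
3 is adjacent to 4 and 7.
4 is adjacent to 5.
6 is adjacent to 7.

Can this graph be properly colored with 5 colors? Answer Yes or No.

The chromatic number is 4. 0, 1, 4, 5 are pairwise adjacent (a clique of size 4), so at least 4 colors are needed.
4 colors suffice: 0=green, 1=red, 2=green, 3=red, 4=blue, 5=yellow, 6=blue, 7=green.
Since 5 ≥ 4, a proper 5-coloring certainly exists.

Yes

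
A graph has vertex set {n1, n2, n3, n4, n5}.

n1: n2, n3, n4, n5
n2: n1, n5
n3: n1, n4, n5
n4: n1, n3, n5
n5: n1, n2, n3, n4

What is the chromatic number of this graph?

4

n1, n3, n4, n5 are pairwise adjacent (a clique of size 4), so at least 4 colors are needed.
One proper 4-coloring: n1=2, n2=3, n3=3, n4=4, n5=1. Each edge has distinct colors on its endpoints.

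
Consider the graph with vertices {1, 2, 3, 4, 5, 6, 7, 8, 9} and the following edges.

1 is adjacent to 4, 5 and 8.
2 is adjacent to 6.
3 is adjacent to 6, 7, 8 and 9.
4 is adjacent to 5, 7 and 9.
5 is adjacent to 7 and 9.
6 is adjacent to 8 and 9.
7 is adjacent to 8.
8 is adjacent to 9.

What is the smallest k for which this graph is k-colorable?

4

3, 6, 8, 9 are mutually adjacent (a clique of size 4), so at least 4 colors are needed.
A valid assignment using 4 colors: 1=b, 2=a, 3=c, 4=a, 5=c, 6=d, 7=b, 8=a, 9=b. Every edge joins two different colors.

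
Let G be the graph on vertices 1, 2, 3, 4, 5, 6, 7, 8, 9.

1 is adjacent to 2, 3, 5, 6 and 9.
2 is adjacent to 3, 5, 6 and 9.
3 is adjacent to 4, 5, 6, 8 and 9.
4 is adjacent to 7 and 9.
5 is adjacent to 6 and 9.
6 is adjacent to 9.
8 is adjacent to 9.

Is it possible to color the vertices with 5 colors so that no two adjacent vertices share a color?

No

1, 2, 3, 5, 6, 9 are mutually adjacent (a clique of size 6), so at least 6 colors are needed.
So 5 colors are not enough.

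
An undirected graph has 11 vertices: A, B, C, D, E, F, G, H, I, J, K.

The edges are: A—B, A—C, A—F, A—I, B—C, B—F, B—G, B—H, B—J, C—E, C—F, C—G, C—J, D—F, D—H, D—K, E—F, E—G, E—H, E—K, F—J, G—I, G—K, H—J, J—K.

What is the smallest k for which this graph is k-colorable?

A, B, C, F form a clique, so at least 4 colors are needed.
A valid assignment using 4 colors: A=yellow, B=blue, C=green, D=blue, E=blue, F=red, G=red, H=red, I=blue, J=yellow, K=green. Each edge has distinct colors on its endpoints.

4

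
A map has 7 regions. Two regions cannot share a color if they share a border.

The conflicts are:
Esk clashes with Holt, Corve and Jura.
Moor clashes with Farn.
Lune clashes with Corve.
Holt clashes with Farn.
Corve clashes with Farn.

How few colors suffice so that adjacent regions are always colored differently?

2

Lune and Corve conflict, so at least 2 colors are needed.
2 colors suffice: color 1 → {Moor, Holt, Corve, Jura}; color 2 → {Esk, Lune, Farn}. Every pair that conflicts lands in different colors.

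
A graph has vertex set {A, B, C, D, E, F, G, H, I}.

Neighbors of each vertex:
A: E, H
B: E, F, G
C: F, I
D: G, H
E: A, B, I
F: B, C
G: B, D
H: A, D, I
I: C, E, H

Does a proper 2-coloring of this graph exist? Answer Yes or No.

The cycle I-C-F-B-E-I has odd length 5, so it cannot be 2-colored; at least 3 colors are needed.
So 2 colors are not enough.

No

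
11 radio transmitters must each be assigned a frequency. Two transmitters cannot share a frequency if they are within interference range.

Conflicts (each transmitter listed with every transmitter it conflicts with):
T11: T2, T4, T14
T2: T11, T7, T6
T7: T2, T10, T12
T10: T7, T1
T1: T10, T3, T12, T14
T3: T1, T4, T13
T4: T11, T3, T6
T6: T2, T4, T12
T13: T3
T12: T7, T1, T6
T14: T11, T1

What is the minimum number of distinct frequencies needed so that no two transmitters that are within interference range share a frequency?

3

The cycle T1-T3-T4-T11-T14-T1 has odd length 5, so it cannot be 2-colored; at least 3 frequencies are needed.
3 frequencies suffice: T11=3, T2=2, T7=1, T10=2, T1=1, T3=2, T4=1, T6=3, T13=1, T12=2, T14=2. Every pair that conflicts lands in different frequencies.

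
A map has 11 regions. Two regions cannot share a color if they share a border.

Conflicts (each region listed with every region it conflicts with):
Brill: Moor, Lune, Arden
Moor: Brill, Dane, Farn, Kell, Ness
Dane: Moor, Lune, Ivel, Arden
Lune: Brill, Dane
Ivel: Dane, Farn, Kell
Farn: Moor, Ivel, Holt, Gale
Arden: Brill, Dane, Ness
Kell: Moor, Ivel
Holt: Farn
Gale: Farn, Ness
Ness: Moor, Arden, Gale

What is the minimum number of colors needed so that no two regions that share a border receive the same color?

2

Arden and Ness conflict, so at least 2 colors are needed.
2 colors suffice: color 1 → {Moor, Lune, Ivel, Arden, Holt, Gale}; color 2 → {Brill, Dane, Farn, Kell, Ness}. Every pair that conflicts lands in different colors.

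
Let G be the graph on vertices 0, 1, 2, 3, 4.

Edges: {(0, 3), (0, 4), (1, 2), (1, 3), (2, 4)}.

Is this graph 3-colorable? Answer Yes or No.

The chromatic number is 3. The cycle 4-2-1-3-0-4 has odd length 5, so it cannot be 2-colored; at least 3 colors are needed.
3 colors suffice: 0=red, 1=red, 2=green, 3=blue, 4=blue.
That is already a proper 3-coloring.

Yes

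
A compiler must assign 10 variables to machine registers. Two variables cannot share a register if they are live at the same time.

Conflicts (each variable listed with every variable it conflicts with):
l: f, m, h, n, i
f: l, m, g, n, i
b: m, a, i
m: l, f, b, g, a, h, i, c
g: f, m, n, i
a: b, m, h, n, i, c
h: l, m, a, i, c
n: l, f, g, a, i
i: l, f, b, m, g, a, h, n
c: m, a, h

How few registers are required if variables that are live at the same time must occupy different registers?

4

f, g, n, i are mutually in conflict, so at least 4 registers are needed.
A valid assignment using 4 registers: l=3, f=4, b=4, m=2, g=3, a=3, h=4, n=2, i=1, c=1. No two conflicting variables share a register.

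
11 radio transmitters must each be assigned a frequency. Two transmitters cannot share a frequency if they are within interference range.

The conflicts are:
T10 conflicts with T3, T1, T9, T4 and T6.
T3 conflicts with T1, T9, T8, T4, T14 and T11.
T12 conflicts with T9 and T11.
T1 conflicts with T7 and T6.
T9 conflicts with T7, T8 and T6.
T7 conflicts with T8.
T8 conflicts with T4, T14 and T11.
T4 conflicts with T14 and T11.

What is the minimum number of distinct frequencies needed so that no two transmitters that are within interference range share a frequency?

T3, T8, T4, T14 all conflict with each other, so at least 4 frequencies are needed.
4 frequencies suffice: frequency 1 → {T3, T12, T7, T6}; frequency 2 → {T1, T9, T4}; frequency 3 → {T10, T8}; frequency 4 → {T14, T11}. Every pair that conflicts lands in different frequencies.

4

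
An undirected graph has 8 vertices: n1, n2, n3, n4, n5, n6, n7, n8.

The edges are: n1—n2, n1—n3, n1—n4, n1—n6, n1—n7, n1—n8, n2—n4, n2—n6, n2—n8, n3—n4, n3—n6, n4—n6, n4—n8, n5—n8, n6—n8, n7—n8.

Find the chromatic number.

n1, n2, n4, n6, n8 are pairwise adjacent (a clique of size 5), so at least 5 colors are needed.
5 colors suffice: color red → {n3, n8}; color blue → {n1, n5}; color green → {n4, n7}; color yellow → {n6}; color purple → {n2}. No two adjacent vertices share a color.

5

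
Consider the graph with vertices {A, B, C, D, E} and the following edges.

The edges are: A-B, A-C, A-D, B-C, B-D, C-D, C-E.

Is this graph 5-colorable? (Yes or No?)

Yes

The chromatic number is 4. A, B, C, D are pairwise adjacent (a clique of size 4), so at least 4 colors are needed.
A valid assignment using 4 colors: A=4, B=2, C=1, D=3, E=2.
Since 5 ≥ 4, a proper 5-coloring certainly exists.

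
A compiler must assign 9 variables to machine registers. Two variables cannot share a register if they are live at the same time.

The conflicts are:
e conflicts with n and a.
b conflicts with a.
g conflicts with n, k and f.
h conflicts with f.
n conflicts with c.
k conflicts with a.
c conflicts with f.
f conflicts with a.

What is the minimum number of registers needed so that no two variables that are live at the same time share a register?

The cycle a-k-g-n-e-a has odd length 5, so it cannot be 2-colored; at least 3 registers are needed.
3 registers suffice: register 1 → {b, n, k, f}; register 2 → {g, h, c, a}; register 3 → {e}. Each listed conflict is separated.

3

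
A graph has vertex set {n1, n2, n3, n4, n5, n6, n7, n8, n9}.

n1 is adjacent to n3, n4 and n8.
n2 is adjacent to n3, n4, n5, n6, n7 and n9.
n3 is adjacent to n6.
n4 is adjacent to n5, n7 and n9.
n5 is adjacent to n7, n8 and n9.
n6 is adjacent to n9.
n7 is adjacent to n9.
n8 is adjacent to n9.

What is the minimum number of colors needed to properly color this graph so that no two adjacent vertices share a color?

5

n2, n4, n5, n7, n9 are pairwise adjacent (a clique of size 5), so at least 5 colors are needed.
5 colors suffice: n1=R, n2=B, n3=Y, n4=Y, n5=G, n6=G, n7=P, n8=B, n9=R. No two adjacent vertices share a color.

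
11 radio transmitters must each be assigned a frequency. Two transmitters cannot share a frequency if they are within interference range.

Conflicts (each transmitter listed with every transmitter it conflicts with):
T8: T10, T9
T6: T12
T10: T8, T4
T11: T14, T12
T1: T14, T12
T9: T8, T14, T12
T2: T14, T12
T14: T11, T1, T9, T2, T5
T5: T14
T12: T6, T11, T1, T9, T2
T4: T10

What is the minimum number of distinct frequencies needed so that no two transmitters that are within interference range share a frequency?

T9 and T12 conflict, so at least 2 frequencies are needed.
2 frequencies suffice: frequency 1 → {T8, T14, T12, T4}; frequency 2 → {T6, T10, T11, T1, T9, T2, T5}. Every pair that conflicts lands in different frequencies.

2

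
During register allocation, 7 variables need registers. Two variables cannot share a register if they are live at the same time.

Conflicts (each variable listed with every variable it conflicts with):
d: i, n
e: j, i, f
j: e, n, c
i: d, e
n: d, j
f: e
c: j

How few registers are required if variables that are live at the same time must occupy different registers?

3

The cycle d-n-j-e-i-d has odd length 5, so it cannot be 2-colored; at least 3 registers are needed.
3 registers suffice: d=1, e=1, j=2, i=2, n=3, f=2, c=1. Each listed conflict is separated.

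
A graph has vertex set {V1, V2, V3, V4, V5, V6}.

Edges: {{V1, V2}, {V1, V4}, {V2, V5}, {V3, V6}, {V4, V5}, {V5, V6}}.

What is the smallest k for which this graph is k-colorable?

2

V3 and V6 are adjacent, so at least 2 colors are needed.
2 colors suffice: V1=1, V2=2, V3=1, V4=2, V5=1, V6=2. No two adjacent vertices share a color.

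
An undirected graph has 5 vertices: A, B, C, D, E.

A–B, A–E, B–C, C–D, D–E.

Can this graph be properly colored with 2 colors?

The cycle E-A-B-C-D-E has odd length 5, so it cannot be 2-colored; at least 3 colors are needed.
So 2 colors are not enough.

No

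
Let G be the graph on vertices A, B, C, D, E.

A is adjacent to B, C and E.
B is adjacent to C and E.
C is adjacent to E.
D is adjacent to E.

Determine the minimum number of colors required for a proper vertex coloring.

A, B, C, E are pairwise adjacent (a clique of size 4), so at least 4 colors are needed.
A valid assignment using 4 colors: A=blue, B=green, C=yellow, D=blue, E=red. Each edge has distinct colors on its endpoints.

4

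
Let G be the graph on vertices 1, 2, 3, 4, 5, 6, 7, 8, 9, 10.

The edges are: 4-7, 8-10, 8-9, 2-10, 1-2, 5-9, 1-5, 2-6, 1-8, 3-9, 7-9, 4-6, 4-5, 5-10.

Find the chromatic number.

3

The cycle 5-10-2-6-4-5 has odd length 5, so it cannot be 2-colored; at least 3 colors are needed.
A valid assignment using 3 colors: 1=green, 2=red, 3=blue, 4=red, 5=blue, 6=blue, 7=blue, 8=blue, 9=red, 10=green. No two adjacent vertices share a color.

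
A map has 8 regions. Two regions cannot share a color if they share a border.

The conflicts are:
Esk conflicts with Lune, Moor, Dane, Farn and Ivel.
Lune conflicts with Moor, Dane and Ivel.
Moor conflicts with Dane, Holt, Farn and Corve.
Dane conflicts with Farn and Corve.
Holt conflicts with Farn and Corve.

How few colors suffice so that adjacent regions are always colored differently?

Esk, Moor, Dane, Farn all conflict with each other, so at least 4 colors are needed.
4 colors suffice: color 1 → {Moor, Ivel}; color 2 → {Dane, Holt}; color 3 → {Esk, Corve}; color 4 → {Lune, Farn}. No two conflicting regions share a color.

4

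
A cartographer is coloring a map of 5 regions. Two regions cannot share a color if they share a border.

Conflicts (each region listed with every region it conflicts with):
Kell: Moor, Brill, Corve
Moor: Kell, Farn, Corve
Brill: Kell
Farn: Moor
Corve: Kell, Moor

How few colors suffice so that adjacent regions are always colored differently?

Kell, Moor, Corve all conflict with each other, so at least 3 colors are needed.
3 colors suffice: color 1 → {Moor, Brill}; color 2 → {Kell, Farn}; color 3 → {Corve}. Every pair that conflicts lands in different colors.

3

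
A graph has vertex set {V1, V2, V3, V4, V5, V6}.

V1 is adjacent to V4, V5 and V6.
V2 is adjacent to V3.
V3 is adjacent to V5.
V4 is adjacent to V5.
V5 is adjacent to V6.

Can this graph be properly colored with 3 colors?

The chromatic number is 3. V1, V4, V5 are pairwise adjacent, so at least 3 colors are needed.
3 colors suffice: color 1 → {V2, V5}; color 2 → {V1, V3}; color 3 → {V4, V6}.
That is already a proper 3-coloring.

Yes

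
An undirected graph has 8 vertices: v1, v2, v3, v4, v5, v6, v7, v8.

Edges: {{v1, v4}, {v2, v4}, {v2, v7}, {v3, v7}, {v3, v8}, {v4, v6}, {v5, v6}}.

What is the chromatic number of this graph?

v3 and v7 are adjacent, so at least 2 colors are needed.
2 colors suffice: v1=2, v2=2, v3=2, v4=1, v5=1, v6=2, v7=1, v8=1. Each edge has distinct colors on its endpoints.

2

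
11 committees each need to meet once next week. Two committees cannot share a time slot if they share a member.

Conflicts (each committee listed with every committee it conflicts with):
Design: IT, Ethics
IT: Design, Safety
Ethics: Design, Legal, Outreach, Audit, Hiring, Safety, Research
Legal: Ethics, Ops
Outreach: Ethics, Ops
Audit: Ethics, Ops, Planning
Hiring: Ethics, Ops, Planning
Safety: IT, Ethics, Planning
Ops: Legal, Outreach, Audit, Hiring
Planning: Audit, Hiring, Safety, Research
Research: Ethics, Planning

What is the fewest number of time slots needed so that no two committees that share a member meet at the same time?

2

Ethics and Safety conflict, so at least 2 time slots are needed.
2 time slots suffice: time slot 1 → {IT, Ethics, Ops, Planning}; time slot 2 → {Design, Legal, Outreach, Audit, Hiring, Safety, Research}. No two conflicting committees share a time slot.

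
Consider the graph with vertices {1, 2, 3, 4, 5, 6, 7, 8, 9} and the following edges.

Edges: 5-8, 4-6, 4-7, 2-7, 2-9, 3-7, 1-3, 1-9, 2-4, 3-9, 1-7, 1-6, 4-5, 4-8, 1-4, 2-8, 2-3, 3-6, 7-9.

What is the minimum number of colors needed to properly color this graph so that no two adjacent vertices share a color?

4

1, 3, 7, 9 form a clique, so at least 4 colors are needed.
One proper 4-coloring: 1=blue, 2=blue, 3=red, 4=red, 5=blue, 6=green, 7=green, 8=green, 9=yellow. No two adjacent vertices share a color.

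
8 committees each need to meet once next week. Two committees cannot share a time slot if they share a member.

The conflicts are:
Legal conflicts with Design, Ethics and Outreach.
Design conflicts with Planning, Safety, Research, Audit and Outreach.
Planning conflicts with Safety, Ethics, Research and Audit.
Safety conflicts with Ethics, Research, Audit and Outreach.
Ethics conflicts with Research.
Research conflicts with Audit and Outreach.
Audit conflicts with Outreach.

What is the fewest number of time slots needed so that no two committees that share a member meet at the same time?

Design, Planning, Safety, Research, Audit pairwise conflict, so at least 5 time slots are needed.
5 time slots suffice: time slot 1 → {Legal, Safety}; time slot 2 → {Design, Ethics}; time slot 3 → {Research}; time slot 4 → {Planning, Outreach}; time slot 5 → {Audit}. Each listed conflict is separated.

5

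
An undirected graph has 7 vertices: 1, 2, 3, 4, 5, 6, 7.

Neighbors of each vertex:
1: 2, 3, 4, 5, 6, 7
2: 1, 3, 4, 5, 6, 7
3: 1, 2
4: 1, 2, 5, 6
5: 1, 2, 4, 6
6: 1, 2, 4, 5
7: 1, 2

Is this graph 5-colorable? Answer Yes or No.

The chromatic number is 5. 1, 2, 4, 5, 6 are mutually adjacent (a clique of size 5), so at least 5 colors are needed.
5 colors suffice: color a → {1}; color b → {2}; color c → {3, 5, 7}; color d → {6}; color e → {4}.
That is already a proper 5-coloring.

Yes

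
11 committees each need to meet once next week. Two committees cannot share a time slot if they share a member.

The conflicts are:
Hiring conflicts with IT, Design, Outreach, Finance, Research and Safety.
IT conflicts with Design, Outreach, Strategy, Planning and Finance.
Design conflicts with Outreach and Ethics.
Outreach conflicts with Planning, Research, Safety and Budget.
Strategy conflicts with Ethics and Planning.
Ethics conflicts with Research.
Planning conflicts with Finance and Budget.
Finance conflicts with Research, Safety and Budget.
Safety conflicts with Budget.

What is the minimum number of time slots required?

4

Hiring, IT, Design, Outreach pairwise conflict, so at least 4 time slots are needed.
Using 4 time slots: Hiring=2, IT=3, Design=4, Outreach=1, Strategy=4, Ethics=1, Planning=2, Finance=1, Research=3, Safety=4, Budget=3. No two conflicting committees share a time slot.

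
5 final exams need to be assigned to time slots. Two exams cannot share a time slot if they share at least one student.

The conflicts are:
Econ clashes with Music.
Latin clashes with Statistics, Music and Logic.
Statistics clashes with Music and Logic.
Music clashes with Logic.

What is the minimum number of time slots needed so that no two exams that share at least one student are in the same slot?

4

Latin, Statistics, Music, Logic are mutually in conflict, so at least 4 time slots are needed.
4 time slots suffice: time slot 1 → {Music}; time slot 2 → {Econ, Latin}; time slot 3 → {Statistics}; time slot 4 → {Logic}. Each listed conflict is separated.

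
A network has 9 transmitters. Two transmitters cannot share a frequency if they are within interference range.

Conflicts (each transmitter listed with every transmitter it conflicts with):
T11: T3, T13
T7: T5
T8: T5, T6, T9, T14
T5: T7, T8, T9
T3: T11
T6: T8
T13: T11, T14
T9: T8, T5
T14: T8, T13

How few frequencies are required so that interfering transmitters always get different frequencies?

3

T8, T5, T9 are mutually in conflict, so at least 3 frequencies are needed.
3 frequencies suffice: frequency 1 → {T11, T7, T8}; frequency 2 → {T5, T3, T6, T14}; frequency 3 → {T13, T9}. Each listed conflict is separated.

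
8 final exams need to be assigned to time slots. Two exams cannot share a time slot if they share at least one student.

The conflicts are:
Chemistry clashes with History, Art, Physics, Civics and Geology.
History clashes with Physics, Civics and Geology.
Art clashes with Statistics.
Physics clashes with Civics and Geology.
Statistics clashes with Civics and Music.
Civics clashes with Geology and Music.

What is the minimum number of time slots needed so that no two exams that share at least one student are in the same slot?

5

Chemistry, History, Physics, Civics, Geology pairwise conflict, so at least 5 time slots are needed.
5 time slots suffice: time slot 1 → {Art, Civics}; time slot 2 → {Chemistry, Statistics}; time slot 3 → {Geology, Music}; time slot 4 → {Physics}; time slot 5 → {History}. Each listed conflict is separated.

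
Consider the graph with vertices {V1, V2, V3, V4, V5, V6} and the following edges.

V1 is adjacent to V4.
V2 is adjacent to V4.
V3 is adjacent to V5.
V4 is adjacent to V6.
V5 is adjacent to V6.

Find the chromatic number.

2

V2 and V4 are adjacent, so at least 2 colors are needed.
One proper 2-coloring: V1=2, V2=2, V3=2, V4=1, V5=1, V6=2. Every edge joins two different colors.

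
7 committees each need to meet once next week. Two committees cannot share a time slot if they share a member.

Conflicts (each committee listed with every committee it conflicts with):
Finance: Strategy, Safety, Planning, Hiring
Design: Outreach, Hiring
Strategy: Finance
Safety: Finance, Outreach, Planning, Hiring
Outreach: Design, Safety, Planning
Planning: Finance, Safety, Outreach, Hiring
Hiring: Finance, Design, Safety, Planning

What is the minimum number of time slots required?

4

Finance, Safety, Planning, Hiring all conflict with each other, so at least 4 time slots are needed.
4 time slots suffice: Finance=2, Design=2, Strategy=1, Safety=3, Outreach=1, Planning=4, Hiring=1. No two conflicting committees share a time slot.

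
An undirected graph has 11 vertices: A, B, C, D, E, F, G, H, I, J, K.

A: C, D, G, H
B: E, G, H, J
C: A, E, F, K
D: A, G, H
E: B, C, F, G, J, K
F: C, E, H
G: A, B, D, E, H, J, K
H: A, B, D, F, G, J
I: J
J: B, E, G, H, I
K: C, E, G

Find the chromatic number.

A, D, G, H are mutually adjacent (a clique of size 4), so at least 4 colors are needed.
4 colors suffice: color 1 → {C, G, I}; color 2 → {E, H}; color 3 → {A, F, J, K}; color 4 → {B, D}. Each edge has distinct colors on its endpoints.

4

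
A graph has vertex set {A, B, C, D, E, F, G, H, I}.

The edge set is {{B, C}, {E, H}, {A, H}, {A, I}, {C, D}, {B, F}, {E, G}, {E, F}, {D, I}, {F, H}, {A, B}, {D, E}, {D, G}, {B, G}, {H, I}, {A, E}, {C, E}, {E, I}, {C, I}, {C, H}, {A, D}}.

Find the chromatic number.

C, D, E, I are pairwise adjacent (a clique of size 4), so at least 4 colors are needed.
4 colors suffice: color red → {B, E}; color blue → {D, H}; color green → {F, G, I}; color yellow → {A, C}. No two adjacent vertices share a color.

4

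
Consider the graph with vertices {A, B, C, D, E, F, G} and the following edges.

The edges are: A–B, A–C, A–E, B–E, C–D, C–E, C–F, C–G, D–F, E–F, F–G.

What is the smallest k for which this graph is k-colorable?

A, C, E are mutually adjacent, so at least 3 colors are needed.
3 colors suffice: color 1 → {B, C}; color 2 → {D, E, G}; color 3 → {A, F}. Every edge joins two different colors.

3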